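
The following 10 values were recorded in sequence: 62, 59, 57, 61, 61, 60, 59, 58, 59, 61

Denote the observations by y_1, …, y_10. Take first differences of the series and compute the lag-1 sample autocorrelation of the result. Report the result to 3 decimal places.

0.027

First differences Δy: -3, -2, 4, 0, -1, -1, -1, 1, 2
Mean of differences = -0.1111
Numerator Σ(Δy_t−Δȳ)(Δy_{t+1}−Δȳ) = 0.9877
Denominator Σ(Δy_t−Δȳ)² = 36.8889
r_1(Δy) = 0.9877 / 36.8889 = 0.027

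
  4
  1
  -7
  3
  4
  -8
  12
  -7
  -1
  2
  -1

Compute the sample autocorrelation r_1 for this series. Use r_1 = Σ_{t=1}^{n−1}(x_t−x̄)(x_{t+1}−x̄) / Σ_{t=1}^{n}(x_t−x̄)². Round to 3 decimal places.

Mean x̄ = (4 + 1 − 7 + 3 + 4 − 8 + 12 − 7 − 1 + 2 − 1)/11 = 0.1818
Numerator Σ_{t=1}^{10}(x_t−x̄)(x_{t+1}−x̄) = -220.8512
Denominator Σ(x_t−x̄)² = 353.6364
r_1 = -220.8512 / 353.6364 = -0.625

-0.625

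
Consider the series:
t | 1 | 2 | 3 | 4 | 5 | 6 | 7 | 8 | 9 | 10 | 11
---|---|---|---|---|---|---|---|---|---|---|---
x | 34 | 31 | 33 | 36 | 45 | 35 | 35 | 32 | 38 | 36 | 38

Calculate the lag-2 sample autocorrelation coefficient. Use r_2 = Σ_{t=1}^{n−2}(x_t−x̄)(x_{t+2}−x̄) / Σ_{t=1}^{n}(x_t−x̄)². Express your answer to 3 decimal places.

Mean x̄ = (34 + 31 + 33 + 36 + 45 + 35 + 35 + 32 + 38 + 36 + 38)/11 = 35.7273
Numerator Σ_{t=1}^{9}(x_t−x̄)(x_{t+2}−x̄) = -23.6033
Denominator Σ(x_t−x̄)² = 144.1818
r_2 = -23.6033 / 144.1818 = -0.164

-0.164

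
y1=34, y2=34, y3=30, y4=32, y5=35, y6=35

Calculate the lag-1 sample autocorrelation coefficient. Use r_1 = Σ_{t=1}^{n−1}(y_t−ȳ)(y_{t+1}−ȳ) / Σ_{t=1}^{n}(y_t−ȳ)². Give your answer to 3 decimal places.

Mean ȳ = (34 + 34 + 30 + 32 + 35 + 35)/6 = 33.3333
Σ(y_t−ȳ)(y_{t+1}−ȳ) = (0.4444) + (-2.2222) + (4.4444) + (-2.2222) + (2.7778) = 3.2222
Denominator Σ(y_t−ȳ)² = 19.3333
r_1 = 3.2222 / 19.3333 = 0.167

0.167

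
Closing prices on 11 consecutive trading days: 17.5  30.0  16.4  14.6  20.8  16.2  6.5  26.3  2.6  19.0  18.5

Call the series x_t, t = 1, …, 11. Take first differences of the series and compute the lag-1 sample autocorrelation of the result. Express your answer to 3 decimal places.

First differences Δx: 12.5, -13.6, -1.8, 6.2, -4.6, -9.7, 19.8, -23.7, 16.4, -0.5
Mean of differences = 0.1000
Numerator Σ(Δx_t−Δx̄)(Δx_{t+1}−Δx̄) = -1197.6900
Denominator Σ(Δx_t−Δx̄)² = 1720.9800
r_1(Δx) = -1197.6900 / 1720.9800 = -0.696

-0.696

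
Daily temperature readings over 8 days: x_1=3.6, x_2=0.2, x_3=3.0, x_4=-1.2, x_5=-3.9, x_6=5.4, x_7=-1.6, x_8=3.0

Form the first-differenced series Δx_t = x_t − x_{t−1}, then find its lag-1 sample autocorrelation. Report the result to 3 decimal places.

First differences Δx: -3.4, 2.8, -4.2, -2.7, 9.3, -7.0, 4.6
Mean of differences = -0.0857
Numerator Σ(Δx_t−Δx̄)(Δx_{t+1}−Δx̄) = -132.5116
Denominator Σ(Δx_t−Δx̄)² = 200.9286
r_1(Δx) = -132.5116 / 200.9286 = -0.659

-0.659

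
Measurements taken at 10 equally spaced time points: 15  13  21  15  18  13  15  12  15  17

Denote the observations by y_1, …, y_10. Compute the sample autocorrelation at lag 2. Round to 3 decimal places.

Mean ȳ = (15 + 13 + 21 + 15 + 18 + 13 + 15 + 12 + 15 + 17)/10 = 15.4000
Numerator Σ_{t=1}^{8}(y_t−ȳ)(y_{t+2}−ȳ) = 16.0800
Denominator Σ(y_t−ȳ)² = 64.4000
r_2 = 16.0800 / 64.4000 = 0.250

0.250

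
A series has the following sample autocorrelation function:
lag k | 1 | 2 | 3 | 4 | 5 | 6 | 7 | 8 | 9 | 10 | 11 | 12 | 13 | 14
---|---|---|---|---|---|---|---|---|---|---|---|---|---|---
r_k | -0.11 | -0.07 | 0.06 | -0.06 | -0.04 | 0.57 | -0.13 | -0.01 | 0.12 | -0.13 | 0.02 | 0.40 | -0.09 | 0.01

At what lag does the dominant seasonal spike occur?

6

The largest autocorrelation is r_6 = 0.57, with a weaker echo at lag 12 (0.40); the remaining lags stay at or below 0.12.
The dominant spike at lag 6 indicates a seasonal period of 6.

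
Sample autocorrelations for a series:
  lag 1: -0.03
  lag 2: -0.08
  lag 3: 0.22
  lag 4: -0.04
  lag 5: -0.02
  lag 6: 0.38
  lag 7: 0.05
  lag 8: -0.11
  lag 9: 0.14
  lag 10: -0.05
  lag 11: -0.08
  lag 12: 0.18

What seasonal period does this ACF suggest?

6

The largest autocorrelation is r_6 = 0.38; the remaining lags stay at or below 0.22.
The dominant spike at lag 6 indicates a seasonal period of 6.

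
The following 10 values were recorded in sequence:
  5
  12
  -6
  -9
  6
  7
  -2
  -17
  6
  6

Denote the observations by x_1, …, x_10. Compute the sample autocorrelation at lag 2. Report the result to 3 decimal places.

Mean x̄ = (5 + 12 − 6 − 9 + 6 + 7 − 2 − 17 + 6 + 6)/10 = 0.8000
Numerator Σ_{t=1}^{8}(x_t−x̄)(x_{t+2}−x̄) = -466.4800
Denominator Σ(x_t−x̄)² = 729.6000
r_2 = -466.4800 / 729.6000 = -0.639

-0.639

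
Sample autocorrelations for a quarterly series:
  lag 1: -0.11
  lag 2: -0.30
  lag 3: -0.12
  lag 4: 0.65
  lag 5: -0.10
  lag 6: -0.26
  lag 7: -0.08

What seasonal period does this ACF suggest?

4

The largest autocorrelation is r_4 = 0.65; the remaining lags stay at or below -0.08.
The dominant spike at lag 4 indicates a seasonal period of 4.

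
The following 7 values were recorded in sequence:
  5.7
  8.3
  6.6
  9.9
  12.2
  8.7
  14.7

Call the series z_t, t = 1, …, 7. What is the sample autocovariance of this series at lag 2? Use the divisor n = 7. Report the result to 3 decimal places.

Mean z̄ = (5.7 + 8.3 + 6.6 + 9.9 + 12.2 + 8.7 + 14.7)/7 = 9.4429
Deviations: -3.7429, -1.1429, -2.8429, 0.4571, 2.7571, -0.7429, 5.2571
Σ_{t=1}^{5}(z_t−z̄)(z_{t+2}−z̄) = 16.4349
γ_2 = 16.4349 / 7 = 2.348

2.348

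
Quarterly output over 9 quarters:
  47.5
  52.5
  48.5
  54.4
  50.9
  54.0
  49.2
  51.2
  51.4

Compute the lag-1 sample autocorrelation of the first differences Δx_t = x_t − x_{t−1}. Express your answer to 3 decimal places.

-0.804

First differences Δx: 5.0, -4.0, 5.9, -3.5, 3.1, -4.8, 2.0, 0.2
Mean of differences = 0.4875
Numerator Σ(Δx_t−Δx̄)(Δx_{t+1}−Δx̄) = -98.7839
Denominator Σ(Δx_t−Δx̄)² = 122.8488
r_1(Δx) = -98.7839 / 122.8488 = -0.804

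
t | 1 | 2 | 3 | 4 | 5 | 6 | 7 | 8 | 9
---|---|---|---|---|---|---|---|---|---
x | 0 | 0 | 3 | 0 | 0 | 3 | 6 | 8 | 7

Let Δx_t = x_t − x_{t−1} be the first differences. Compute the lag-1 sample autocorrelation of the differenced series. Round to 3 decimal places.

First differences Δx: 0, 3, -3, 0, 3, 3, 2, -1
Mean of differences = 0.8750
Numerator Σ(Δx_t−Δx̄)(Δx_{t+1}−Δx̄) = -3.7656
Denominator Σ(Δx_t−Δx̄)² = 34.8750
r_1(Δx) = -3.7656 / 34.8750 = -0.108

-0.108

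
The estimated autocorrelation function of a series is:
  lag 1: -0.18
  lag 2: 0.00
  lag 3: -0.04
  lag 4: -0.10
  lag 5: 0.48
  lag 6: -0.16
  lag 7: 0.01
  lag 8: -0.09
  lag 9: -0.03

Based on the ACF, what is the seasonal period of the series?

The largest autocorrelation is r_5 = 0.48; the remaining lags stay at or below 0.01.
The dominant spike at lag 5 indicates a seasonal period of 5.

5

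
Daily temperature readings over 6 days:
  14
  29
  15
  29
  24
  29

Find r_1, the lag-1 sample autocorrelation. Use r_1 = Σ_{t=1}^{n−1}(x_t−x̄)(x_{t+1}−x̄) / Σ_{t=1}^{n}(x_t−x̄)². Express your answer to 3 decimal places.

Mean x̄ = (14 + 29 + 15 + 29 + 24 + 29)/6 = 23.3333
Numerator Σ_{t=1}^{5}(x_t−x̄)(x_{t+1}−x̄) = -139.7778
Denominator Σ(x_t−x̄)² = 253.3333
r_1 = -139.7778 / 253.3333 = -0.552

-0.552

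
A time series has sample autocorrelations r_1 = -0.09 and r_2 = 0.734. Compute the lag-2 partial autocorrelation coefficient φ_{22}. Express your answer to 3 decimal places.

0.732

φ_{22} = (r_2 − r_1²) / (1 − r_1²)
r_1² = (-0.09)² = 0.0081
Numerator = 0.734 − 0.0081 = 0.7259; denominator = 1 − 0.0081 = 0.9919
φ_{22} = 0.7259 / 0.9919 = 0.732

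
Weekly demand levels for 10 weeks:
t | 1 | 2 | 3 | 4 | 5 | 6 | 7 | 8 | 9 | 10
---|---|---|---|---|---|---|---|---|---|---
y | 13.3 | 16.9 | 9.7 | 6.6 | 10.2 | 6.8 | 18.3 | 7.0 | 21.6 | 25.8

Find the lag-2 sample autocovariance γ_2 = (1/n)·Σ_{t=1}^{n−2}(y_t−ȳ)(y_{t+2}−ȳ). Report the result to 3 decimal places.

Mean ȳ = (13.3 + 16.9 + 9.7 + 6.6 + 10.2 + 6.8 + 18.3 + 7.0 + 21.6 + 25.8)/10 = 13.6200
Σ_{t=1}^{8}(y_t−ȳ)(y_{t+2}−ȳ) = 25.3692
γ_2 = 25.3692 / 10 = 2.537

2.537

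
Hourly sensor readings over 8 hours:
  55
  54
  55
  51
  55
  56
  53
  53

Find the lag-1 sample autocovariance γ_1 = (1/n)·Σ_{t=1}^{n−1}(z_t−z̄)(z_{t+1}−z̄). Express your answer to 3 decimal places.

-0.625

Mean z̄ = (55 + 54 + 55 + 51 + 55 + 56 + 53 + 53)/8 = 54.0000
Σ_{t=1}^{7}(z_t−z̄)(z_{t+1}−z̄) = -5.0000
γ_1 = -5.0000 / 8 = -0.625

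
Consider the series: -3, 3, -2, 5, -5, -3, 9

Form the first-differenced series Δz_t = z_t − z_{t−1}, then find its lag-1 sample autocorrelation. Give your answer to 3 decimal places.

First differences Δz: 6, -5, 7, -10, 2, 12
Mean of differences = 2.0000
Numerator Σ(Δz_t−Δz̄)(Δz_{t+1}−Δz̄) = -123.0000
Denominator Σ(Δz_t−Δz̄)² = 334.0000
r_1(Δz) = -123.0000 / 334.0000 = -0.368

-0.368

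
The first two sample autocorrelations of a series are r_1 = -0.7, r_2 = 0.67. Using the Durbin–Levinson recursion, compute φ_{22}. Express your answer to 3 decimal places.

φ_{22} = (r_2 − r_1²) / (1 − r_1²)
r_1² = (-0.7)² = 0.49
Numerator = 0.67 − 0.4900 = 0.1800; denominator = 1 − 0.4900 = 0.5100
φ_{22} = 0.1800 / 0.5100 = 0.353

0.353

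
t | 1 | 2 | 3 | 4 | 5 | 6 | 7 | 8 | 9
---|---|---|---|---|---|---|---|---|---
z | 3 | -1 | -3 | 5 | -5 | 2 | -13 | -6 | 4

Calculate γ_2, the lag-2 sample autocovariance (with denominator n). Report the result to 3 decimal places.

-1.624

Mean z̄ = (3 − 1 − 3 + 5 − 5 + 2 − 13 − 6 + 4)/9 = -1.5556
Σ_{t=1}^{7}(z_t−z̄)(z_{t+2}−z̄) = -14.6173
γ_2 = -14.6173 / 9 = -1.624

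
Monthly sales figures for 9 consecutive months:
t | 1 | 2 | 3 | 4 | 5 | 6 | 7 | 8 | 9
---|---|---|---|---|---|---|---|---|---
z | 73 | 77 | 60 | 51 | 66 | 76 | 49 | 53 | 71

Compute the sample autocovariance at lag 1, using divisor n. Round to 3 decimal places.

Mean z̄ = (73 + 77 + 60 + 51 + 66 + 76 + 49 + 53 + 71)/9 = 64.0000
Σ_{t=1}^{8}(z_t−z̄)(z_{t+1}−z̄) = 23.0000
γ_1 = 23.0000 / 9 = 2.556

2.556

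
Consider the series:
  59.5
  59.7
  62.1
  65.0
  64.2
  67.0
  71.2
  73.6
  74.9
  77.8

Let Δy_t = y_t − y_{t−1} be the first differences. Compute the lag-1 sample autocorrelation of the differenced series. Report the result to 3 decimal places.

-0.181

First differences Δy: 0.2, 2.4, 2.9, -0.8, 2.8, 4.2, 2.4, 1.3, 2.9
Mean of differences = 2.0333
Numerator Σ(Δy_t−Δȳ)(Δy_{t+1}−Δȳ) = -3.4311
Denominator Σ(Δy_t−Δȳ)² = 18.9800
r_1(Δy) = -3.4311 / 18.9800 = -0.181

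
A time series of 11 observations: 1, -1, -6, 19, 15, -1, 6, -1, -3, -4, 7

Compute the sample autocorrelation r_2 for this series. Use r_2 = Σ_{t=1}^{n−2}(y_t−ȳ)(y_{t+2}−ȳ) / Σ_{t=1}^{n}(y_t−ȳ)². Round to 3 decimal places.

Mean ȳ = (1 − 1 − 6 + 19 + 15 − 1 + 6 − 1 − 3 − 4 + 7)/11 = 2.9091
Numerator Σ_{t=1}^{9}(y_t−ȳ)(y_{t+2}−ȳ) = -179.2893
Denominator Σ(y_t−ȳ)² = 642.9091
r_2 = -179.2893 / 642.9091 = -0.279

-0.279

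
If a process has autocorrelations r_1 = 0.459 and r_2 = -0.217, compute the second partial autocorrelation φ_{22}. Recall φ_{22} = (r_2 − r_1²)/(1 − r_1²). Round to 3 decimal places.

φ_{22} = (r_2 − r_1²) / (1 − r_1²)
r_1² = (0.459)² = 0.210681
Numerator = -0.217 − 0.2107 = -0.4277; denominator = 1 − 0.2107 = 0.7893
φ_{22} = -0.4277 / 0.7893 = -0.542

-0.542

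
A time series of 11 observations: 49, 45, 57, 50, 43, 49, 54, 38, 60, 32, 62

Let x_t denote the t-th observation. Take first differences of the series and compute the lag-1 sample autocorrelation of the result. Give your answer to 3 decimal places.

-0.722

First differences Δx: -4, 12, -7, -7, 6, 5, -16, 22, -28, 30
Mean of differences = 1.3000
Numerator Σ(Δx_t−Δx̄)(Δx_{t+1}−Δx̄) = -1967.7900
Denominator Σ(Δx_t−Δx̄)² = 2726.1000
r_1(Δx) = -1967.7900 / 2726.1000 = -0.722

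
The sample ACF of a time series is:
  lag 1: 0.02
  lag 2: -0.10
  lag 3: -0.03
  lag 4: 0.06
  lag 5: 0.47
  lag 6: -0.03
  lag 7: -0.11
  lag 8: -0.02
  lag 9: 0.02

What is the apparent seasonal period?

5

The largest autocorrelation is r_5 = 0.47; the remaining lags stay at or below 0.06.
The dominant spike at lag 5 indicates a seasonal period of 5.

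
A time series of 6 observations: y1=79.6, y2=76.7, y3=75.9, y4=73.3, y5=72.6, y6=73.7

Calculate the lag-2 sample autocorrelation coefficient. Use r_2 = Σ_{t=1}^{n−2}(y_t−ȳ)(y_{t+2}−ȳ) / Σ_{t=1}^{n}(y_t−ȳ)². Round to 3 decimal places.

0.039

Mean ȳ = (79.6 + 76.7 + 75.9 + 73.3 + 72.6 + 73.7)/6 = 75.3000
Deviations from mean: 4.3000, 1.4000, 0.6000, -2.0000, -2.7000, -1.6000
Σ(y_t−ȳ)(y_{t+2}−ȳ) = (2.5800) + (-2.8000) + (-1.6200) + (3.2000) = 1.3600
Denominator Σ(y_t−ȳ)² = 34.6600
r_2 = 1.3600 / 34.6600 = 0.039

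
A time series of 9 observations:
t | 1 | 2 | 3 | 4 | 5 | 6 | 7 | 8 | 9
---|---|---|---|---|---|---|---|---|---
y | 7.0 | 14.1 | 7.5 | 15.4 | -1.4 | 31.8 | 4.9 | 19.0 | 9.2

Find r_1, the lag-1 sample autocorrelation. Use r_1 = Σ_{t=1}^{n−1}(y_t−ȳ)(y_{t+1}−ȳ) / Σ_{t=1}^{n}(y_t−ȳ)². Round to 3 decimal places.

-0.751

Mean ȳ = (7.0 + 14.1 + 7.5 + 15.4 − 1.4 + 31.8 + 4.9 + 19.0 + 9.2)/9 = 11.9444
Numerator Σ_{t=1}^{8}(y_t−ȳ)(y_{t+1}−ȳ) = -555.6075
Denominator Σ(y_t−ȳ)² = 740.0422
r_1 = -555.6075 / 740.0422 = -0.751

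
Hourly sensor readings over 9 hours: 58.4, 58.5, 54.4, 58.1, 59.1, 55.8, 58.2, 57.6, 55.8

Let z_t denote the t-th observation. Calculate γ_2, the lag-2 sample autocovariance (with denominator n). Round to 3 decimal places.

-0.979

Mean z̄ = (58.4 + 58.5 + 54.4 + 58.1 + 59.1 + 55.8 + 58.2 + 57.6 + 55.8)/9 = 57.3222
Σ_{t=1}^{7}(z_t−z̄)(z_{t+2}−z̄) = -8.8110
γ_2 = -8.8110 / 9 = -0.979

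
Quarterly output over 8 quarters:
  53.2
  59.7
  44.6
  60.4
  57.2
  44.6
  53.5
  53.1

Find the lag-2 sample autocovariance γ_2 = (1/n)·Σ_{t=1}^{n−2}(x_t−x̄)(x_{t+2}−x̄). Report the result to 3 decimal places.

Mean x̄ = (53.2 + 59.7 + 44.6 + 60.4 + 57.2 + 44.6 + 53.5 + 53.1)/8 = 53.2875
Deviations: -0.0875, 6.4125, -8.6875, 7.1125, 3.9125, -8.6875, 0.2125, -0.1875
Σ_{t=1}^{6}(x_t−x̄)(x_{t+2}−x̄) = -46.9503
γ_2 = -46.9503 / 8 = -5.869

-5.869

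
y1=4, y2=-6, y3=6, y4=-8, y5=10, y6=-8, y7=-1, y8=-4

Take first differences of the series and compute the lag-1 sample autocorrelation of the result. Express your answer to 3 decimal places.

-0.885

First differences Δy: -10, 12, -14, 18, -18, 7, -3
Mean of differences = -1.1429
Numerator Σ(Δy_t−Δȳ)(Δy_{t+1}−Δȳ) = -1006.5918
Denominator Σ(Δy_t−Δȳ)² = 1136.8571
r_1(Δy) = -1006.5918 / 1136.8571 = -0.885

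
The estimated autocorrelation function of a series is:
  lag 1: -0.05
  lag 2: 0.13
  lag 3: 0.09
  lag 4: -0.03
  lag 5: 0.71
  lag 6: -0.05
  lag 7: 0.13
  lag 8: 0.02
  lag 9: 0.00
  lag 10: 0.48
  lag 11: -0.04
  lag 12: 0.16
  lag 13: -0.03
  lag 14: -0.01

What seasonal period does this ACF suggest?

The largest autocorrelation is r_5 = 0.71, with a weaker echo at lag 10 (0.48); the remaining lags stay at or below 0.16.
The dominant spike at lag 5 indicates a seasonal period of 5.

5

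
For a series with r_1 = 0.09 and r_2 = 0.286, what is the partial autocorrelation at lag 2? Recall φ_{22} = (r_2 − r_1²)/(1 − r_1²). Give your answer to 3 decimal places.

0.280

φ_{22} = (r_2 − r_1²) / (1 − r_1²)
r_1² = (0.09)² = 0.0081
Numerator = 0.286 − 0.0081 = 0.2779; denominator = 1 − 0.0081 = 0.9919
φ_{22} = 0.2779 / 0.9919 = 0.280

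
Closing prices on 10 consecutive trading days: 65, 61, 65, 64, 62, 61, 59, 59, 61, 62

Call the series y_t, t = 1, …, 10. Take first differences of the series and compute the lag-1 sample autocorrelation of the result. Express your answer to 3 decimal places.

-0.263

First differences Δy: -4, 4, -1, -2, -1, -2, 0, 2, 1
Mean of differences = -0.3333
Numerator Σ(Δy_t−Δȳ)(Δy_{t+1}−Δȳ) = -12.1111
Denominator Σ(Δy_t−Δȳ)² = 46.0000
r_1(Δy) = -12.1111 / 46.0000 = -0.263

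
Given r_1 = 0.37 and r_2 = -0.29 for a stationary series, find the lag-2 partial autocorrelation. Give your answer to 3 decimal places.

φ_{22} = (r_2 − r_1²) / (1 − r_1²)
r_1² = (0.37)² = 0.1369
Numerator = -0.29 − 0.1369 = -0.4269; denominator = 1 − 0.1369 = 0.8631
φ_{22} = -0.4269 / 0.8631 = -0.495

-0.495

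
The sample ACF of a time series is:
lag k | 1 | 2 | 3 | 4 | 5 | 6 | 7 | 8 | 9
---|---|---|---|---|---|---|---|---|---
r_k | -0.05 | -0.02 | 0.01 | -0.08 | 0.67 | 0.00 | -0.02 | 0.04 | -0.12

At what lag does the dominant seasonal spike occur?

5

The largest autocorrelation is r_5 = 0.67; the remaining lags stay at or below 0.04.
The dominant spike at lag 5 indicates a seasonal period of 5.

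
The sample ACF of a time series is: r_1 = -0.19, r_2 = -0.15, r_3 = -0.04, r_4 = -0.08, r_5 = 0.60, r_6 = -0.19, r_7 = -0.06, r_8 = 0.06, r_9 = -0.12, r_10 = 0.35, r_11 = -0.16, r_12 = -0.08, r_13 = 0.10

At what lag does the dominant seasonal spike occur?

The largest autocorrelation is r_5 = 0.60, with a weaker echo at lag 10 (0.35); the remaining lags stay at or below 0.10.
The dominant spike at lag 5 indicates a seasonal period of 5.

5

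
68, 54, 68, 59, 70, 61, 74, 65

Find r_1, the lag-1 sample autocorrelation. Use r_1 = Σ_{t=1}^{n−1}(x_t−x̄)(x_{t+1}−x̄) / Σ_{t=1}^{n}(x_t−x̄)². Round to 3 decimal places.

Mean x̄ = (68 + 54 + 68 + 59 + 70 + 61 + 74 + 65)/8 = 64.8750
Deviations from mean: 3.1250, -10.8750, 3.1250, -5.8750, 5.1250, -3.8750, 9.1250, 0.1250
Numerator Σ_{t=1}^{7}(x_t−x̄)(x_{t+1}−x̄) = -170.5156
Denominator Σ(x_t−x̄)² = 296.8750
r_1 = -170.5156 / 296.8750 = -0.574

-0.574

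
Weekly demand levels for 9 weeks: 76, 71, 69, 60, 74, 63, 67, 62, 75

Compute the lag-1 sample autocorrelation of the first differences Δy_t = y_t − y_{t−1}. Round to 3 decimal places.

-0.600

First differences Δy: -5, -2, -9, 14, -11, 4, -5, 13
Mean of differences = -0.1250
Numerator Σ(Δy_t−Δȳ)(Δy_{t+1}−Δȳ) = -382.1406
Denominator Σ(Δy_t−Δȳ)² = 636.8750
r_1(Δy) = -382.1406 / 636.8750 = -0.600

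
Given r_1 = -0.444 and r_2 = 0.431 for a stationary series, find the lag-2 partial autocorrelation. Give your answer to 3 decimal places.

φ_{22} = (r_2 − r_1²) / (1 − r_1²)
r_1² = (-0.444)² = 0.197136
Numerator = 0.431 − 0.1971 = 0.2339; denominator = 1 − 0.1971 = 0.8029
φ_{22} = 0.2339 / 0.8029 = 0.291

0.291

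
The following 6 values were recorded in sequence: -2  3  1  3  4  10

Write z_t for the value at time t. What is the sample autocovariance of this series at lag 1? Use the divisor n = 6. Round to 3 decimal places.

1.190

Mean z̄ = (-2 + 3 + 1 + 3 + 4 + 10)/6 = 3.1667
Deviations: -5.1667, -0.1667, -2.1667, -0.1667, 0.8333, 6.8333
Σ_{t=1}^{5}(z_t−z̄)(z_{t+1}−z̄) = 7.1389
γ_1 = 7.1389 / 6 = 1.190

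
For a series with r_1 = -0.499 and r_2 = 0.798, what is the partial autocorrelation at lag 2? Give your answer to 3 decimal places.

φ_{22} = (r_2 − r_1²) / (1 − r_1²)
r_1² = (-0.499)² = 0.249001
Numerator = 0.798 − 0.2490 = 0.5490; denominator = 1 − 0.2490 = 0.7510
φ_{22} = 0.5490 / 0.7510 = 0.731

0.731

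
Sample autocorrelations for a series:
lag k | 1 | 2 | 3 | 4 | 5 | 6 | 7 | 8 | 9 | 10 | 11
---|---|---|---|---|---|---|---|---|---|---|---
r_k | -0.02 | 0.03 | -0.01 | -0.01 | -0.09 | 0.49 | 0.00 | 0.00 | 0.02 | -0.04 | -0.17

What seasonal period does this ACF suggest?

6

The largest autocorrelation is r_6 = 0.49; the remaining lags stay at or below 0.03.
The dominant spike at lag 6 indicates a seasonal period of 6.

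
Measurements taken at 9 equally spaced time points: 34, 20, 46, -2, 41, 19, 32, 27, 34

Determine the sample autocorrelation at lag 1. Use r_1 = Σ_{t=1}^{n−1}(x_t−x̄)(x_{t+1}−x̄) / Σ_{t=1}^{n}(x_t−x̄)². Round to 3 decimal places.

-0.791

Mean x̄ = (34 + 20 + 46 − 2 + 41 + 19 + 32 + 27 + 34)/9 = 27.8889
Numerator Σ_{t=1}^{8}(x_t−x̄)(x_{t+1}−x̄) = -1286.4568
Denominator Σ(x_t−x̄)² = 1626.8889
r_1 = -1286.4568 / 1626.8889 = -0.791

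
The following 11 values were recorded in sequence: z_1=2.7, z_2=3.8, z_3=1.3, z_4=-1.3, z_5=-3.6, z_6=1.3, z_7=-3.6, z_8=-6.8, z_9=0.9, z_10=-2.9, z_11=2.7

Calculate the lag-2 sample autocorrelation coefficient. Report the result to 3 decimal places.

0.078

Mean z̄ = (2.7 + 3.8 + 1.3 − 1.3 − 3.6 + 1.3 − 3.6 − 6.8 + 0.9 − 2.9 + 2.7)/11 = -0.5000
Numerator Σ_{t=1}^{9}(z_t−z̄)(z_{t+2}−z̄) = 8.8300
Denominator Σ(z_t−z̄)² = 112.7200
r_2 = 8.8300 / 112.7200 = 0.078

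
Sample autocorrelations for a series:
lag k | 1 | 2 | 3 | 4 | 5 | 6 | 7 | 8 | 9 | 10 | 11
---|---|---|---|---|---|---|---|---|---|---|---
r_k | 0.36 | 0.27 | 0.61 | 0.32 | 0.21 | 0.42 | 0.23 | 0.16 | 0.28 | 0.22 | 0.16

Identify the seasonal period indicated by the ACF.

3

The largest autocorrelation is r_3 = 0.61, with a weaker echo at lag 6 (0.42); the remaining lags stay at or below 0.36. The elevated value at lag 1 (0.36), dropping to 0.27 at lag 2, reflects decaying short-term dependence rather than seasonality.
The dominant spike at lag 3 indicates a seasonal period of 3.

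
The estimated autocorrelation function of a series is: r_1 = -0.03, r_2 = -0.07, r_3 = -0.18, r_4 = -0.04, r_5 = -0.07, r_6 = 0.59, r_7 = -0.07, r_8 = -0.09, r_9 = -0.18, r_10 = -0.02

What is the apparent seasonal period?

The largest autocorrelation is r_6 = 0.59; the remaining lags stay at or below -0.02.
The dominant spike at lag 6 indicates a seasonal period of 6.

6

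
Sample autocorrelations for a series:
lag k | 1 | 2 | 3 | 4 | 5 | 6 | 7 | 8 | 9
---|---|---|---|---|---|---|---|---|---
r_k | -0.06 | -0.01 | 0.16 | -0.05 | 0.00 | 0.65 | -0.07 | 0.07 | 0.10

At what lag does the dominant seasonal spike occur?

The largest autocorrelation is r_6 = 0.65; the remaining lags stay at or below 0.16.
The dominant spike at lag 6 indicates a seasonal period of 6.

6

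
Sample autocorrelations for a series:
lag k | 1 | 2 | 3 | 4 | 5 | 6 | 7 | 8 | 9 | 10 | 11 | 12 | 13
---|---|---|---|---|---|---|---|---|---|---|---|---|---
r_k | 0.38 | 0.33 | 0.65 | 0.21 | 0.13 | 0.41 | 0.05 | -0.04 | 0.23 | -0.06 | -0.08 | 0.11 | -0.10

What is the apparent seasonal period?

The largest autocorrelation is r_3 = 0.65, with a weaker echo at lag 6 (0.41); the remaining lags stay at or below 0.38. The elevated value at lag 1 (0.38), dropping to 0.33 at lag 2, reflects decaying short-term dependence rather than seasonality.
The dominant spike at lag 3 indicates a seasonal period of 3.

3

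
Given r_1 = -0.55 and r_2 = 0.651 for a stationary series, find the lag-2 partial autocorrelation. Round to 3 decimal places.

0.500

φ_{22} = (r_2 − r_1²) / (1 − r_1²)
r_1² = (-0.55)² = 0.3025
Numerator = 0.651 − 0.3025 = 0.3485; denominator = 1 − 0.3025 = 0.6975
φ_{22} = 0.3485 / 0.6975 = 0.500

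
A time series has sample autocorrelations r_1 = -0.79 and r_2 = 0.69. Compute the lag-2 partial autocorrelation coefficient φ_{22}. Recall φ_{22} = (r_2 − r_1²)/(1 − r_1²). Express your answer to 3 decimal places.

φ_{22} = (r_2 − r_1²) / (1 − r_1²)
r_1² = (-0.79)² = 0.6241
Numerator = 0.69 − 0.6241 = 0.0659; denominator = 1 − 0.6241 = 0.3759
φ_{22} = 0.0659 / 0.3759 = 0.175

0.175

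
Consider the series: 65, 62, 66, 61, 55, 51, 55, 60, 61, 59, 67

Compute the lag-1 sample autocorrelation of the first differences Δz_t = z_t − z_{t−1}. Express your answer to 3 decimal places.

First differences Δz: -3, 4, -5, -6, -4, 4, 5, 1, -2, 8
Mean of differences = 0.2000
Numerator Σ(Δz_t−Δz̄)(Δz_{t+1}−Δz̄) = 13.5600
Denominator Σ(Δz_t−Δz̄)² = 211.6000
r_1(Δz) = 13.5600 / 211.6000 = 0.064

0.064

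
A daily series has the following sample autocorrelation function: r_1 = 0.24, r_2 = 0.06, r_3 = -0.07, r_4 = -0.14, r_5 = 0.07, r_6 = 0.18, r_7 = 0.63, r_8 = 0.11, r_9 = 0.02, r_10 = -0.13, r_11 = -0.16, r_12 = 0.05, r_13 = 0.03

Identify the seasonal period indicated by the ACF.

7

The largest autocorrelation is r_7 = 0.63; the remaining lags stay at or below 0.24. The elevated value at lag 1 (0.24), dropping to 0.06 at lag 2, reflects decaying short-term dependence rather than seasonality.
The dominant spike at lag 7 indicates a seasonal period of 7.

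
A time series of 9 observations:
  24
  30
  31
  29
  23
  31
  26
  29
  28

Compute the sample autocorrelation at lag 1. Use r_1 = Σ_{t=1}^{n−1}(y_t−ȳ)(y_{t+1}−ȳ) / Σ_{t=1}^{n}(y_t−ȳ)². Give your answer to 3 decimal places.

-0.387

Mean ȳ = (24 + 30 + 31 + 29 + 23 + 31 + 26 + 29 + 28)/9 = 27.8889
Numerator Σ_{t=1}^{8}(y_t−ȳ)(y_{t+1}−ȳ) = -26.6790
Denominator Σ(y_t−ȳ)² = 68.8889
r_1 = -26.6790 / 68.8889 = -0.387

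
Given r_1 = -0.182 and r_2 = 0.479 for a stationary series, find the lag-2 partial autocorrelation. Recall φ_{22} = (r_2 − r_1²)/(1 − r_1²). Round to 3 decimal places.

φ_{22} = (r_2 − r_1²) / (1 − r_1²)
r_1² = (-0.182)² = 0.033124
Numerator = 0.479 − 0.0331 = 0.4459; denominator = 1 − 0.0331 = 0.9669
φ_{22} = 0.4459 / 0.9669 = 0.461

0.461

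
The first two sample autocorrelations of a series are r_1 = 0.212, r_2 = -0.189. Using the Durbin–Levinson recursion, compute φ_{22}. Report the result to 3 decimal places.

φ_{22} = (r_2 − r_1²) / (1 − r_1²)
r_1² = (0.212)² = 0.044944
Numerator = -0.189 − 0.0449 = -0.2339; denominator = 1 − 0.0449 = 0.9551
φ_{22} = -0.2339 / 0.9551 = -0.245

-0.245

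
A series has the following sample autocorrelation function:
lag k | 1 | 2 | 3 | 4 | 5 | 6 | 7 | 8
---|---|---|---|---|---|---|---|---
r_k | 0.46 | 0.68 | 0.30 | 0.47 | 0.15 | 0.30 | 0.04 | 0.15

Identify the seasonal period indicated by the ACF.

2

The largest autocorrelation is r_2 = 0.68, with a weaker echo at lag 4 (0.47); the remaining lags stay at or below 0.46.
The dominant spike at lag 2 indicates a seasonal period of 2.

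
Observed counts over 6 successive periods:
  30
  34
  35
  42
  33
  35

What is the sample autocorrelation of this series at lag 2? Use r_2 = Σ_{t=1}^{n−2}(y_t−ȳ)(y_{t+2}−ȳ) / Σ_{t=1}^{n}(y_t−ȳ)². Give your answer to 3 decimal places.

Mean ȳ = (30 + 34 + 35 + 42 + 33 + 35)/6 = 34.8333
Deviations from mean: -4.8333, -0.8333, 0.1667, 7.1667, -1.8333, 0.1667
Σ(y_t−ȳ)(y_{t+2}−ȳ) = (-0.8056) + (-5.9722) + (-0.3056) + (1.1944) = -5.8889
Denominator Σ(y_t−ȳ)² = 78.8333
r_2 = -5.8889 / 78.8333 = -0.075

-0.075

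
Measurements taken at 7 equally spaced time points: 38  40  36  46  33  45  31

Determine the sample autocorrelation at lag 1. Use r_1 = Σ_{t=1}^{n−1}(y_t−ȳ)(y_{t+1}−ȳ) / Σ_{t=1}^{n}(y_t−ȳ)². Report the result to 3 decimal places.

Mean ȳ = (38 + 40 + 36 + 46 + 33 + 45 + 31)/7 = 38.4286
Σ(y_t−ȳ)(y_{t+1}−ȳ) = (-0.6735) + (-3.8163) + (-18.3878) + (-41.1020) + (-35.6735) + (-48.8163) = -148.4694
Denominator Σ(y_t−ȳ)² = 193.7143
r_1 = -148.4694 / 193.7143 = -0.766

-0.766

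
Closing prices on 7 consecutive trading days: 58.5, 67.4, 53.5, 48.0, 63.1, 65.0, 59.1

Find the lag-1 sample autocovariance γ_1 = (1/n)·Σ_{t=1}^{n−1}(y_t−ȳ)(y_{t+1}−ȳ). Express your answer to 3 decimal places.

-1.473

Mean ȳ = (58.5 + 67.4 + 53.5 + 48.0 + 63.1 + 65.0 + 59.1)/7 = 59.2286
Σ_{t=1}^{6}(y_t−ȳ)(y_{t+1}−ȳ) = -10.3094
γ_1 = -10.3094 / 7 = -1.473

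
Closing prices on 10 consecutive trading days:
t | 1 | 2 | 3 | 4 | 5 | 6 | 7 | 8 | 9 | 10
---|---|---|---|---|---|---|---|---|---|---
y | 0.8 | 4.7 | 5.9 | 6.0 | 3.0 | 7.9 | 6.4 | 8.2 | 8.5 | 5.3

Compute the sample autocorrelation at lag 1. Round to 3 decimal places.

Mean ȳ = (0.8 + 4.7 + 5.9 + 6.0 + 3.0 + 7.9 + 6.4 + 8.2 + 8.5 + 5.3)/10 = 5.6700
Numerator Σ_{t=1}^{9}(y_t−ȳ)(y_{t+1}−ȳ) = 7.3291
Denominator Σ(y_t−ȳ)² = 52.0010
r_1 = 7.3291 / 52.0010 = 0.141

0.141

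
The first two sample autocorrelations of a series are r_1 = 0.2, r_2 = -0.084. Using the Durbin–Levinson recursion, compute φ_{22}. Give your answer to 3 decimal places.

φ_{22} = (r_2 − r_1²) / (1 − r_1²)
r_1² = (0.2)² = 0.04
Numerator = -0.084 − 0.0400 = -0.1240; denominator = 1 − 0.0400 = 0.9600
φ_{22} = -0.1240 / 0.9600 = -0.129

-0.129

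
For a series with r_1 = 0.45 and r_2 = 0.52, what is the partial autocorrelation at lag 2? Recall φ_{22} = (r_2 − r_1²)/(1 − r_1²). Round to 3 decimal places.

0.398

φ_{22} = (r_2 − r_1²) / (1 − r_1²)
r_1² = (0.45)² = 0.2025
Numerator = 0.52 − 0.2025 = 0.3175; denominator = 1 − 0.2025 = 0.7975
φ_{22} = 0.3175 / 0.7975 = 0.398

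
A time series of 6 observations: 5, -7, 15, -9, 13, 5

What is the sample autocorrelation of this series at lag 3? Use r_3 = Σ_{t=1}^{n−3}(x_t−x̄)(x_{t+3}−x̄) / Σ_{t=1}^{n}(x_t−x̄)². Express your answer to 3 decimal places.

-0.205

Mean x̄ = (5 − 7 + 15 − 9 + 13 + 5)/6 = 3.6667
Deviations from mean: 1.3333, -10.6667, 11.3333, -12.6667, 9.3333, 1.3333
Σ(x_t−x̄)(x_{t+3}−x̄) = (-16.8889) + (-99.5556) + (15.1111) = -101.3333
Denominator Σ(x_t−x̄)² = 493.3333
r_3 = -101.3333 / 493.3333 = -0.205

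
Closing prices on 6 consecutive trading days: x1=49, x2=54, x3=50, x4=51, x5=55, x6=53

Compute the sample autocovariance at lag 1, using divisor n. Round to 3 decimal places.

Mean x̄ = (49 + 54 + 50 + 51 + 55 + 53)/6 = 52.0000
Σ_{t=1}^{5}(x_t−x̄)(x_{t+1}−x̄) = -8.0000
γ_1 = -8.0000 / 6 = -1.333

-1.333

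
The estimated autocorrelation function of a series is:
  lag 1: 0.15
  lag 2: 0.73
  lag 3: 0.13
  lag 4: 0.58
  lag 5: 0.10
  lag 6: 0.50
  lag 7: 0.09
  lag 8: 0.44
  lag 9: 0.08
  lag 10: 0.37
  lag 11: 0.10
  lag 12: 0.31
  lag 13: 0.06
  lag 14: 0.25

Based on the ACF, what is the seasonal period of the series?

The largest autocorrelation is r_2 = 0.73, with weaker echoes at lags 4 (0.58), 6 (0.50), 8 (0.44), 10 (0.37), 12 (0.31) and 14 (0.25); the remaining lags stay at or below 0.15.
The dominant spike at lag 2 indicates a seasonal period of 2.

2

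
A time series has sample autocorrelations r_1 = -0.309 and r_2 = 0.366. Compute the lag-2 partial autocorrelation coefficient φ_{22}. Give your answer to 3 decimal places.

φ_{22} = (r_2 − r_1²) / (1 − r_1²)
r_1² = (-0.309)² = 0.095481
Numerator = 0.366 − 0.0955 = 0.2705; denominator = 1 − 0.0955 = 0.9045
φ_{22} = 0.2705 / 0.9045 = 0.299

0.299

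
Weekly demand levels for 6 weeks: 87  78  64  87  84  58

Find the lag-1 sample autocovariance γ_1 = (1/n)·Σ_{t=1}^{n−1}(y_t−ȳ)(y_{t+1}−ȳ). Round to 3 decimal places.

-32.185

Mean ȳ = (87 + 78 + 64 + 87 + 84 + 58)/6 = 76.3333
Deviations: 10.6667, 1.6667, -12.3333, 10.6667, 7.6667, -18.3333
Σ_{t=1}^{5}(y_t−ȳ)(y_{t+1}−ȳ) = -193.1111
γ_1 = -193.1111 / 6 = -32.185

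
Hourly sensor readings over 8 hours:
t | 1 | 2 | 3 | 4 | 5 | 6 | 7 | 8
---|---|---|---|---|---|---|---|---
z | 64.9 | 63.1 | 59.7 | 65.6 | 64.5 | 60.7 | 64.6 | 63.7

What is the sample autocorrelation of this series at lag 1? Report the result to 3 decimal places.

-0.357

Mean z̄ = (64.9 + 63.1 + 59.7 + 65.6 + 64.5 + 60.7 + 64.6 + 63.7)/8 = 63.3500
Deviations from mean: 1.5500, -0.2500, -3.6500, 2.2500, 1.1500, -2.6500, 1.2500, 0.3500
Σ(z_t−z̄)(z_{t+1}−z̄) = (-0.3875) + (0.9125) + (-8.2125) + (2.5875) + (-3.0475) + (-3.3125) + (0.4375) = -11.0225
Denominator Σ(z_t−z̄)² = 30.8800
r_1 = -11.0225 / 30.8800 = -0.357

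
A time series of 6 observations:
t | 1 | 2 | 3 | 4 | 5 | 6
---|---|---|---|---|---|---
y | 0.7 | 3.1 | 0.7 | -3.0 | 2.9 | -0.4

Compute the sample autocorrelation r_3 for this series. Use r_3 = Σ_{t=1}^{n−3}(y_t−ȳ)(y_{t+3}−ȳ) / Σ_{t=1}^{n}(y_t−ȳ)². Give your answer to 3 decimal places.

Mean ȳ = (0.7 + 3.1 + 0.7 − 3.0 + 2.9 − 0.4)/6 = 0.6667
Deviations from mean: 0.0333, 2.4333, 0.0333, -3.6667, 2.2333, -1.0667
Numerator Σ_{t=1}^{3}(y_t−ȳ)(y_{t+3}−ȳ) = 5.2767
Denominator Σ(y_t−ȳ)² = 25.4933
r_3 = 5.2767 / 25.4933 = 0.207

0.207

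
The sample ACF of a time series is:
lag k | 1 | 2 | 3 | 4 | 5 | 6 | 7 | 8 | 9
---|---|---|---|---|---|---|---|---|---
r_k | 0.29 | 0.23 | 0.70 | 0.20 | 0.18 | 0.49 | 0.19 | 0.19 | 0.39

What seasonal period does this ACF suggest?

The largest autocorrelation is r_3 = 0.70, with weaker echoes at lags 6 (0.49) and 9 (0.39); the remaining lags stay at or below 0.29. The elevated value at lag 1 (0.29), dropping to 0.23 at lag 2, reflects decaying short-term dependence rather than seasonality.
The dominant spike at lag 3 indicates a seasonal period of 3.

3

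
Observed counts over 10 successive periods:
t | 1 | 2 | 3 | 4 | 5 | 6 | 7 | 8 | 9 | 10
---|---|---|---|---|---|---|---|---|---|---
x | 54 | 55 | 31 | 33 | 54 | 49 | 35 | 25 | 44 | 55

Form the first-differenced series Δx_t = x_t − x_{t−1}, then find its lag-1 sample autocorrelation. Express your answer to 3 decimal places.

First differences Δx: 1, -24, 2, 21, -5, -14, -10, 19, 11
Mean of differences = 0.1111
Numerator Σ(Δx_t−Δx̄)(Δx_{t+1}−Δx̄) = 95.2099
Denominator Σ(Δx_t−Δx̄)² = 1824.8889
r_1(Δx) = 95.2099 / 1824.8889 = 0.052

0.052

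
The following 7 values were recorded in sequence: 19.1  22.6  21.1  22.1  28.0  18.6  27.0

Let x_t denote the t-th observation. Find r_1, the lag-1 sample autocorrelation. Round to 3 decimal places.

Mean x̄ = (19.1 + 22.6 + 21.1 + 22.1 + 28.0 + 18.6 + 27.0)/7 = 22.6429
Σ(x_t−x̄)(x_{t+1}−x̄) = (0.1518) + (0.0661) + (0.8376) + (-2.9082) + (-21.6582) + (-17.6153) = -41.1261
Denominator Σ(x_t−x̄)² = 79.2571
r_1 = -41.1261 / 79.2571 = -0.519

-0.519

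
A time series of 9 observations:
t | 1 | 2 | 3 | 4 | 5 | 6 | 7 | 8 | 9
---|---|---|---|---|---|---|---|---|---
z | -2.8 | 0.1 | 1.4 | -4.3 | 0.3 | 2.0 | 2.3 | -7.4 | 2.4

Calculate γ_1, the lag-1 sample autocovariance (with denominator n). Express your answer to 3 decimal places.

Mean z̄ = (-2.8 + 0.1 + 1.4 − 4.3 + 0.3 + 2.0 + 2.3 − 7.4 + 2.4)/9 = -0.6667
Σ_{t=1}^{8}(z_t−z̄)(z_{t+1}−z̄) = -41.2078
γ_1 = -41.2078 / 9 = -4.579

-4.579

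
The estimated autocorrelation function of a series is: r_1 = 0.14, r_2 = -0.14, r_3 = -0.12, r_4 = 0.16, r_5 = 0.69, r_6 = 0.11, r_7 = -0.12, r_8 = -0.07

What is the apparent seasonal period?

5

The largest autocorrelation is r_5 = 0.69; the remaining lags stay at or below 0.16.
The dominant spike at lag 5 indicates a seasonal period of 5.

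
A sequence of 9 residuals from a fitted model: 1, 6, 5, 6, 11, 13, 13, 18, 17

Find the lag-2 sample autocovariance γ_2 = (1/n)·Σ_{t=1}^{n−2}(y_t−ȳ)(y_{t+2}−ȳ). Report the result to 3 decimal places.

Mean ȳ = (1 + 6 + 5 + 6 + 11 + 13 + 13 + 18 + 17)/9 = 10.0000
Σ_{t=1}^{7}(y_t−ȳ)(y_{t+2}−ȳ) = 92.0000
γ_2 = 92.0000 / 9 = 10.222

10.222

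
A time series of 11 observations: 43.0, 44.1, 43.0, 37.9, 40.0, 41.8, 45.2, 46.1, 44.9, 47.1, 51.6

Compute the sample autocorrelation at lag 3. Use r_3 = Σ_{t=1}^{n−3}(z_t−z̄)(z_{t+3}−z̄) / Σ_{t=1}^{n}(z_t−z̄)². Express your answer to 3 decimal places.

Mean z̄ = (43.0 + 44.1 + 43.0 + 37.9 + 40.0 + 41.8 + 45.2 + 46.1 + 44.9 + 47.1 + 51.6)/11 = 44.0636
Numerator Σ_{t=1}^{8}(z_t−z̄)(z_{t+3}−z̄) = 10.4406
Denominator Σ(z_t−z̄)² = 134.0455
r_3 = 10.4406 / 134.0455 = 0.078

0.078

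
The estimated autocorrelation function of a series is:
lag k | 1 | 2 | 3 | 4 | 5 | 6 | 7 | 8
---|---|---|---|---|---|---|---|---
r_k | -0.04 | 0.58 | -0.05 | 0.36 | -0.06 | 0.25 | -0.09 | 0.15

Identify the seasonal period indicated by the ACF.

The largest autocorrelation is r_2 = 0.58, with weaker echoes at lags 4 (0.36), 6 (0.25) and 8 (0.15); the remaining lags stay at or below -0.04.
The dominant spike at lag 2 indicates a seasonal period of 2.

2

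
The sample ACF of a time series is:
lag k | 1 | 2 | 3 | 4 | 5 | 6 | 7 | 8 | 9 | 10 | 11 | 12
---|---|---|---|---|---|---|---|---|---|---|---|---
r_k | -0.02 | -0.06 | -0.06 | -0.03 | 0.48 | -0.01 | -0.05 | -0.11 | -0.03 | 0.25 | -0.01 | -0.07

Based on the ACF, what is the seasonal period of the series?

The largest autocorrelation is r_5 = 0.48, with a weaker echo at lag 10 (0.25); the remaining lags stay at or below -0.01.
The dominant spike at lag 5 indicates a seasonal period of 5.

5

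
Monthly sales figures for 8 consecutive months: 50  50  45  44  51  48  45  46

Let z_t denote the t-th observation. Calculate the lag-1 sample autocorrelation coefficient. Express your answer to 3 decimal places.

0.009

Mean z̄ = (50 + 50 + 45 + 44 + 51 + 48 + 45 + 46)/8 = 47.3750
Deviations from mean: 2.6250, 2.6250, -2.3750, -3.3750, 3.6250, 0.6250, -2.3750, -1.3750
Numerator Σ_{t=1}^{7}(z_t−z̄)(z_{t+1}−z̄) = 0.4844
Denominator Σ(z_t−z̄)² = 51.8750
r_1 = 0.4844 / 51.8750 = 0.009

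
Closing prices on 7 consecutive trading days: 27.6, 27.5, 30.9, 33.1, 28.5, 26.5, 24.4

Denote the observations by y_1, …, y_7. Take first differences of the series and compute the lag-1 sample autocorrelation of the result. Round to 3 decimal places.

First differences Δy: -0.1, 3.4, 2.2, -4.6, -2.0, -2.1
Mean of differences = -0.5333
Numerator Σ(Δy_t−Δȳ)(Δy_{t+1}−Δȳ) = 9.6022
Denominator Σ(Δy_t−Δȳ)² = 44.2733
r_1(Δy) = 9.6022 / 44.2733 = 0.217

0.217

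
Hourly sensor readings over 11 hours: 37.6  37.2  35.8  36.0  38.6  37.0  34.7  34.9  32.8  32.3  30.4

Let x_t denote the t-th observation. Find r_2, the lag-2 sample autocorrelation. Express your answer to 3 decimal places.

0.283

Mean x̄ = (37.6 + 37.2 + 35.8 + 36.0 + 38.6 + 37.0 + 34.7 + 34.9 + 32.8 + 32.3 + 30.4)/11 = 35.2091
Numerator Σ_{t=1}^{9}(x_t−x̄)(x_{t+2}−x̄) = 17.8389
Denominator Σ(x_t−x̄)² = 63.1091
r_2 = 17.8389 / 63.1091 = 0.283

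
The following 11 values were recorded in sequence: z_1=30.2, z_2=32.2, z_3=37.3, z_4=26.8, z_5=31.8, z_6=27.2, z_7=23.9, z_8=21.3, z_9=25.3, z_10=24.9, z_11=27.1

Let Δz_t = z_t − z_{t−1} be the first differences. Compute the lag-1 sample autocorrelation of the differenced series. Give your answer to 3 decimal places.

-0.492

First differences Δz: 2.0, 5.1, -10.5, 5.0, -4.6, -3.3, -2.6, 4.0, -0.4, 2.2
Mean of differences = -0.3100
Numerator Σ(Δz_t−Δz̄)(Δz_{t+1}−Δz̄) = -110.3291
Denominator Σ(Δz_t−Δz̄)² = 224.1090
r_1(Δz) = -110.3291 / 224.1090 = -0.492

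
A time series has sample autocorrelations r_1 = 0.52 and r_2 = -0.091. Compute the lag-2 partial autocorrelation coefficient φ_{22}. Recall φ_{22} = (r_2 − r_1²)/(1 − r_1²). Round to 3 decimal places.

φ_{22} = (r_2 − r_1²) / (1 − r_1²)
r_1² = (0.52)² = 0.2704
Numerator = -0.091 − 0.2704 = -0.3614; denominator = 1 − 0.2704 = 0.7296
φ_{22} = -0.3614 / 0.7296 = -0.495

-0.495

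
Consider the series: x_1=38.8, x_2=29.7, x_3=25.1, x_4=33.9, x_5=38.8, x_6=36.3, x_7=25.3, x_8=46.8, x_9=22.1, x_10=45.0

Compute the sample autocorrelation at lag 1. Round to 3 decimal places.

-0.588

Mean x̄ = (38.8 + 29.7 + 25.1 + 33.9 + 38.8 + 36.3 + 25.3 + 46.8 + 22.1 + 45.0)/10 = 34.1800
Numerator Σ_{t=1}^{9}(x_t−x̄)(x_{t+1}−x̄) = -383.0224
Denominator Σ(x_t−x̄)² = 650.8960
r_1 = -383.0224 / 650.8960 = -0.588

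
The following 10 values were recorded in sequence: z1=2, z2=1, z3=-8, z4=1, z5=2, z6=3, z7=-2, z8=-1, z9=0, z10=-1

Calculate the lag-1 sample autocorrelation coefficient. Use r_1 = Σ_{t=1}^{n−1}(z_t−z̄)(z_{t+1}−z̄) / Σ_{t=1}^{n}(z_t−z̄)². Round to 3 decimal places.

Mean z̄ = (2 + 1 − 8 + 1 + 2 + 3 − 2 − 1 + 0 − 1)/10 = -0.3000
Numerator Σ_{t=1}^{9}(z_t−z̄)(z_{t+1}−z̄) = -11.2900
Denominator Σ(z_t−z̄)² = 88.1000
r_1 = -11.2900 / 88.1000 = -0.128

-0.128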